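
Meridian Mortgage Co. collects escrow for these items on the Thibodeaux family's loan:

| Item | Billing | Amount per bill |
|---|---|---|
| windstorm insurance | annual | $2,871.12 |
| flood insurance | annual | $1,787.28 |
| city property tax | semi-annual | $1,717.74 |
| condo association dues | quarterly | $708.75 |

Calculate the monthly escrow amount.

$910.74

Windstorm insurance: $2,871.12 annually
Flood insurance: $1,787.28 annually
City property tax: $1,717.74 × 2 = $3,435.48 annually
Condo association dues: $708.75 × 4 = $2,835.00 annually
Annual escrow total = $2,871.12 + $1,787.28 + $3,435.48 + $2,835.00 = $10,928.88
Monthly = $10,928.88 ÷ 12 = $910.74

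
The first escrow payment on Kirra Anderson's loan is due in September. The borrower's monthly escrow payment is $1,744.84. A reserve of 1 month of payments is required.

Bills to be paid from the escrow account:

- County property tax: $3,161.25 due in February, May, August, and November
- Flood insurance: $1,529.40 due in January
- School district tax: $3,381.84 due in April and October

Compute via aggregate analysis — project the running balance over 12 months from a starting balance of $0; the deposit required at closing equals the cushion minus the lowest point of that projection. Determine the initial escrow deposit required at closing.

$3,818.11

Cushion = 1 × $1,744.84 = $1,744.84
Trial balance (start $0, +$1,744.84 each month, − disbursements):
  Sep: +$1,744.84 → $1,744.84
  Oct: +$1,744.84 − $3,381.84 → $107.84
  Nov: +$1,744.84 − $3,161.25 → -$1,308.57
  Dec: +$1,744.84 → $436.27
  Jan: +$1,744.84 − $1,529.40 → $651.71
  Feb: +$1,744.84 − $3,161.25 → -$764.70
  Mar: +$1,744.84 → $980.14
  Apr: +$1,744.84 − $3,381.84 → -$656.86
  May: +$1,744.84 − $3,161.25 → -$2,073.27
  Jun: +$1,744.84 → -$328.43
  Jul: +$1,744.84 → $1,416.41
  Aug: +$1,744.84 − $3,161.25 → $0.00
Lowest trial balance = -$2,073.27 (May)
Initial deposit = cushion − low point = $1,744.84 − (-$2,073.27) = $3,818.11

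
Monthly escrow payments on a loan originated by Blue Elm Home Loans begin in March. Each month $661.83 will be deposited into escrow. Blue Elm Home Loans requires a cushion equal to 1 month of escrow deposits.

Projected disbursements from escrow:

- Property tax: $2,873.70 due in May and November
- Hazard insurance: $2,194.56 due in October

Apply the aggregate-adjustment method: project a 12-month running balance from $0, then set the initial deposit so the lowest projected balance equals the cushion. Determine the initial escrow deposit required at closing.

$2,647.32

Cushion = 1 × $661.83 = $661.83
Trial balance (start $0, +$661.83 each month, − disbursements):
  Mar: +$661.83 → $661.83
  Apr: +$661.83 → $1,323.66
  May: +$661.83 − $2,873.70 → -$888.21
  Jun: +$661.83 → -$226.38
  Jul: +$661.83 → $435.45
  Aug: +$661.83 → $1,097.28
  Sep: +$661.83 → $1,759.11
  Oct: +$661.83 − $2,194.56 → $226.38
  Nov: +$661.83 − $2,873.70 → -$1,985.49
  Dec: +$661.83 → -$1,323.66
  Jan: +$661.83 → -$661.83
  Feb: +$661.83 → $0.00
Lowest trial balance = -$1,985.49 (Nov)
Initial deposit = cushion − low point = $661.83 − (-$1,985.49) = $2,647.32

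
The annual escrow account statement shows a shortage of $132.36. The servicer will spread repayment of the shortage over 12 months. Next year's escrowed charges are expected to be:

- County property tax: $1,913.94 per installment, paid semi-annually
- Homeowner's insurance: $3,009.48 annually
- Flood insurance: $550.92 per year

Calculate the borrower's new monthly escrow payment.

$626.72

County property tax — $1,913.94 × 2 = $3,827.88 per year
Homeowner's insurance — $3,009.48 per year
Flood insurance — $550.92 per year
Total annual escrow = $3,827.88 + $3,009.48 + $550.92 = $7,388.28
Monthly = $7,388.28 ÷ 12 = $615.69
Monthly shortage recovery: $132.36 / 12 = $11.03
Adjusted monthly = $615.69 + $11.03 = $626.72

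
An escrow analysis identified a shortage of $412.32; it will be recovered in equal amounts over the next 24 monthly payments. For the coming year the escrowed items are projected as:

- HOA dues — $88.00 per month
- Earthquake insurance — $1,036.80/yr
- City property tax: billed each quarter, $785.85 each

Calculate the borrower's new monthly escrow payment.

HOA dues: $88.00 × 12 = $1,056.00/yr
Earthquake insurance: $1,036.80/yr
City property tax: $785.85 × 4 = $3,143.40/yr
Total annual escrow = $5,236.20
Per month = $5,236.20 ÷ 12 = $436.35
Monthly shortage recovery: $412.32 / 24 = $17.18
New monthly escrow = $436.35 + $17.18 = $453.53

$453.53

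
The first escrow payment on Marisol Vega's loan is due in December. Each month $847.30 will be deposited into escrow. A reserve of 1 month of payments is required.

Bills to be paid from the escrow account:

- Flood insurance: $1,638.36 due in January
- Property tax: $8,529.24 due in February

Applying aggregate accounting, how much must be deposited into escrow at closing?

Cushion = 1 × $847.30 = $847.30
Trial balance (start $0, +$847.30 each month, − disbursements):
  Dec: +$847.30 → $847.30
  Jan: +$847.30 − $1,638.36 → $56.24
  Feb: +$847.30 − $8,529.24 → -$7,625.70
  Mar: +$847.30 → -$6,778.40
  Apr: +$847.30 → -$5,931.10
  May: +$847.30 → -$5,083.80
  Jun: +$847.30 → -$4,236.50
  Jul: +$847.30 → -$3,389.20
  Aug: +$847.30 → -$2,541.90
  Sep: +$847.30 → -$1,694.60
  Oct: +$847.30 → -$847.30
  Nov: +$847.30 → $0.00
Lowest trial balance = -$7,625.70 (Feb)
Initial deposit = cushion − low point = $847.30 − (-$7,625.70) = $8,473.00

$8,473.00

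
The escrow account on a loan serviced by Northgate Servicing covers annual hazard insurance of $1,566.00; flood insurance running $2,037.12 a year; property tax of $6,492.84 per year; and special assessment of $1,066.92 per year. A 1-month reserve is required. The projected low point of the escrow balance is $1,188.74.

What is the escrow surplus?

Hazard insurance = $1,566.00/yr
Flood insurance = $2,037.12/yr
Property tax = $6,492.84/yr
Special assessment = $1,066.92/yr
Annual escrow total = $11,162.88
Base monthly escrow = $11,162.88 / 12 = $930.24
Cushion = 1 × $930.24 = $930.24
Surplus = $1,188.74 − $930.24 = $258.50

$258.50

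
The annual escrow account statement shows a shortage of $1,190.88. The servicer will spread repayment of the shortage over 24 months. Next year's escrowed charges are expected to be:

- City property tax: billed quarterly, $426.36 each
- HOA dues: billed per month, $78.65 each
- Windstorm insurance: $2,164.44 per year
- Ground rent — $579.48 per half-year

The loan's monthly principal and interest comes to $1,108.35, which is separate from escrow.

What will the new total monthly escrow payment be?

$547.34

City property tax: $426.36 × 4 = $1,705.44 annually
HOA dues: $78.65 × 12 = $943.80 annually
Windstorm insurance: $2,164.44 annually
Ground rent: $579.48 × 2 = $1,158.96 annually
Total per year = $5,972.64
Per month = $5,972.64 / 12 = $497.72
Shortage spread = $1,190.88 / 24 = $49.62/mo
New monthly escrow = $497.72 + $49.62 = $547.34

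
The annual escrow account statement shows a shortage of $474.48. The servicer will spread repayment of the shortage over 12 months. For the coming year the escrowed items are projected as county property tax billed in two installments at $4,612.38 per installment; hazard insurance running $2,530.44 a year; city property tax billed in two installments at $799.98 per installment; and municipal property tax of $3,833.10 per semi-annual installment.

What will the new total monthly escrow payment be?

$1,791.32

County property tax: $4,612.38 × 2 = $9,224.76 per year
Hazard insurance: $2,530.44 per year
City property tax: $799.98 × 2 = $1,599.96 per year
Municipal property tax: $3,833.10 × 2 = $7,666.20 per year
Yearly total = $9,224.76 + $2,530.44 + $1,599.96 + $7,666.20 = $21,021.36
Base monthly escrow = $21,021.36 ÷ 12 = $1,751.78
Monthly shortage recovery: $474.48 ÷ 12 = $39.54
Adjusted monthly = $1,751.78 + $39.54 = $1,791.32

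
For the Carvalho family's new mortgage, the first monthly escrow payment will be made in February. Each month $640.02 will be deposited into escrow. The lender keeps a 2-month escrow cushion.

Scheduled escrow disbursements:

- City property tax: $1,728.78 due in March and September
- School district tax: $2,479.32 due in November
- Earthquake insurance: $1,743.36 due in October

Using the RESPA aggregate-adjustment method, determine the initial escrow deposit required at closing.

Cushion = 2 × $640.02 = $1,280.04
Trial balance (start $0, +$640.02 each month, − disbursements):
  Feb: +$640.02 → $640.02
  Mar: +$640.02 − $1,728.78 → -$448.74
  Apr: +$640.02 → $191.28
  May: +$640.02 → $831.30
  Jun: +$640.02 → $1,471.32
  Jul: +$640.02 → $2,111.34
  Aug: +$640.02 → $2,751.36
  Sep: +$640.02 − $1,728.78 → $1,662.60
  Oct: +$640.02 − $1,743.36 → $559.26
  Nov: +$640.02 − $2,479.32 → -$1,280.04
  Dec: +$640.02 → -$640.02
  Jan: +$640.02 → $0.00
Lowest trial balance = -$1,280.04 (Nov)
Initial deposit = cushion − low point = $1,280.04 − (-$1,280.04) = $2,560.08

$2,560.08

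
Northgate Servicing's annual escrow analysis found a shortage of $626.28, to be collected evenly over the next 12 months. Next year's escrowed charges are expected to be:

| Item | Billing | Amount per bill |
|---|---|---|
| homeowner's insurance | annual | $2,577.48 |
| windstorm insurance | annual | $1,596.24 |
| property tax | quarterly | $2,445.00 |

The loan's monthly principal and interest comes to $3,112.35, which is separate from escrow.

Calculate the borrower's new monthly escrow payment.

$1,215.00

Homeowner's insurance: $2,577.48/yr
Windstorm insurance: $1,596.24/yr
Property tax: $2,445.00 × 4 = $9,780.00/yr
Total annual escrow = $13,953.72
Per month = $13,953.72 / 12 = $1,162.81
Shortage spread = $626.28 ÷ 12 = $52.19/mo
New monthly escrow = $1,162.81 + $52.19 = $1,215.00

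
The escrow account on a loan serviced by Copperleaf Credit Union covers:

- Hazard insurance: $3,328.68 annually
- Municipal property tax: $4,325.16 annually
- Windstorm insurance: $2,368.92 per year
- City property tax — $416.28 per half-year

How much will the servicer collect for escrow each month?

$904.61

Hazard insurance = $3,328.68
Municipal property tax = $4,325.16
Windstorm insurance = $2,368.92
City property tax = $416.28 × 2 = $832.56
Annual escrow total = $10,855.32
Per month = $10,855.32 / 12 = $904.61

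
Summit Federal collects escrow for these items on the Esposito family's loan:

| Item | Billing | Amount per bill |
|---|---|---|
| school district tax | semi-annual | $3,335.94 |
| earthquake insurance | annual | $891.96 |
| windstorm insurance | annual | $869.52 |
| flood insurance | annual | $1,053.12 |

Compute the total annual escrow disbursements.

School district tax = $3,335.94 × 2 = $6,671.88
Earthquake insurance = $891.96
Windstorm insurance = $869.52
Flood insurance = $1,053.12
Combined annual = $9,486.48

$9,486.48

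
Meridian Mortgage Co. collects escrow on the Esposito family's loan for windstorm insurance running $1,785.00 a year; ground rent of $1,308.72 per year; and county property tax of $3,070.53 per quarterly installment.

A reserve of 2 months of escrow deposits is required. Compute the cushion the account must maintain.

$2,562.64

Windstorm insurance — $1,785.00/yr
Ground rent — $1,308.72/yr
County property tax — $3,070.53 × 4 = $12,282.12/yr
Total per year = $15,375.84
Per month = $15,375.84 ÷ 12 = $1,281.32
Reserve = 2 × $1,281.32 = $2,562.64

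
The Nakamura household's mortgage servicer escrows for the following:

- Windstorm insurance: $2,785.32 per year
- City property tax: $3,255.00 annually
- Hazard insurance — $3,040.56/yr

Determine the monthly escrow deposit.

Windstorm insurance = $2,785.32
City property tax = $3,255.00
Hazard insurance = $3,040.56
Annual escrow total = $2,785.32 + $3,255.00 + $3,040.56 = $9,080.88
Monthly = $9,080.88 / 12 = $756.74

$756.74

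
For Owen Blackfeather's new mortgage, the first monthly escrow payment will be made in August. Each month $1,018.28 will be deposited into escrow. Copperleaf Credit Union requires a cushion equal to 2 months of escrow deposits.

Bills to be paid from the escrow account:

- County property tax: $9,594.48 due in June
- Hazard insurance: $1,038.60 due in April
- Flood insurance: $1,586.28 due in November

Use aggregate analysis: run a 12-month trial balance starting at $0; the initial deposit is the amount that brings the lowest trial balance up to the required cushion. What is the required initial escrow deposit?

$3,054.84

Cushion = 2 × $1,018.28 = $2,036.56
Trial balance (start $0, +$1,018.28 each month, − disbursements):
  Aug: +$1,018.28 → $1,018.28
  Sep: +$1,018.28 → $2,036.56
  Oct: +$1,018.28 → $3,054.84
  Nov: +$1,018.28 − $1,586.28 → $2,486.84
  Dec: +$1,018.28 → $3,505.12
  Jan: +$1,018.28 → $4,523.40
  Feb: +$1,018.28 → $5,541.68
  Mar: +$1,018.28 → $6,559.96
  Apr: +$1,018.28 − $1,038.60 → $6,539.64
  May: +$1,018.28 → $7,557.92
  Jun: +$1,018.28 − $9,594.48 → -$1,018.28
  Jul: +$1,018.28 → $0.00
Lowest trial balance = -$1,018.28 (Jun)
Initial deposit = cushion − low point = $2,036.56 − (-$1,018.28) = $3,054.84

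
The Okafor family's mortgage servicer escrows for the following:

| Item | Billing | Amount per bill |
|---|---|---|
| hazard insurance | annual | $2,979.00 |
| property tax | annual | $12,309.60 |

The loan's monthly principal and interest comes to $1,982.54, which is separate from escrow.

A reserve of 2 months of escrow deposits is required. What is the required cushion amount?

Hazard insurance = $2,979.00 per year
Property tax = $12,309.60 per year
Annual escrow total = $15,288.60
Per month = $15,288.60 / 12 = $1,274.05
Required cushion = 2 × $1,274.05 = $2,548.10

$2,548.10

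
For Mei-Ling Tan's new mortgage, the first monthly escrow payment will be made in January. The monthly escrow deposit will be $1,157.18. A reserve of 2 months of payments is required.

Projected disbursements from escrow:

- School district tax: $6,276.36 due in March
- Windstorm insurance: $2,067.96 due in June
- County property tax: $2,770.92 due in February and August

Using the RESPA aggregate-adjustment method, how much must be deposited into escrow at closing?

$7,890.10

Cushion = 2 × $1,157.18 = $2,314.36
Trial balance (start $0, +$1,157.18 each month, − disbursements):
  Jan: +$1,157.18 → $1,157.18
  Feb: +$1,157.18 − $2,770.92 → -$456.56
  Mar: +$1,157.18 − $6,276.36 → -$5,575.74
  Apr: +$1,157.18 → -$4,418.56
  May: +$1,157.18 → -$3,261.38
  Jun: +$1,157.18 − $2,067.96 → -$4,172.16
  Jul: +$1,157.18 → -$3,014.98
  Aug: +$1,157.18 − $2,770.92 → -$4,628.72
  Sep: +$1,157.18 → -$3,471.54
  Oct: +$1,157.18 → -$2,314.36
  Nov: +$1,157.18 → -$1,157.18
  Dec: +$1,157.18 → $0.00
Lowest trial balance = -$5,575.74 (Mar)
Initial deposit = cushion − low point = $2,314.36 − (-$5,575.74) = $7,890.10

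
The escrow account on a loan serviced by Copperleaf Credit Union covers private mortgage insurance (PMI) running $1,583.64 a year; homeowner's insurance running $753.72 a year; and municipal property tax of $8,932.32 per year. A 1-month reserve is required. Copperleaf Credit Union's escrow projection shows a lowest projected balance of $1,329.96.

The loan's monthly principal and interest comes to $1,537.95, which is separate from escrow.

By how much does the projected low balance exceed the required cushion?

$390.82

Private mortgage insurance (PMI) = $1,583.64 per year
Homeowner's insurance = $753.72 per year
Municipal property tax = $8,932.32 per year
Total annual escrow = $11,269.68
Monthly = $11,269.68 ÷ 12 = $939.14
Required cushion = 1 × $939.14 = $939.14
Surplus = $1,329.96 − $939.14 = $390.82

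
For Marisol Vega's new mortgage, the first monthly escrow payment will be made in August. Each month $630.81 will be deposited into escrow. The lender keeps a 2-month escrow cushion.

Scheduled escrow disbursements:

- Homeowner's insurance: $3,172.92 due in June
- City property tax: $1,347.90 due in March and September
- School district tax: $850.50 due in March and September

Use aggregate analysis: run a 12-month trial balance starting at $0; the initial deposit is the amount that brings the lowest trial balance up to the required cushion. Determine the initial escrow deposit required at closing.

$2,198.40

Cushion = 2 × $630.81 = $1,261.62
Trial balance (start $0, +$630.81 each month, − disbursements):
  Aug: +$630.81 → $630.81
  Sep: +$630.81 − $2,198.40 → -$936.78
  Oct: +$630.81 → -$305.97
  Nov: +$630.81 → $324.84
  Dec: +$630.81 → $955.65
  Jan: +$630.81 → $1,586.46
  Feb: +$630.81 → $2,217.27
  Mar: +$630.81 − $2,198.40 → $649.68
  Apr: +$630.81 → $1,280.49
  May: +$630.81 → $1,911.30
  Jun: +$630.81 − $3,172.92 → -$630.81
  Jul: +$630.81 → $0.00
Lowest trial balance = -$936.78 (Sep)
Initial deposit = cushion − low point = $1,261.62 − (-$936.78) = $2,198.40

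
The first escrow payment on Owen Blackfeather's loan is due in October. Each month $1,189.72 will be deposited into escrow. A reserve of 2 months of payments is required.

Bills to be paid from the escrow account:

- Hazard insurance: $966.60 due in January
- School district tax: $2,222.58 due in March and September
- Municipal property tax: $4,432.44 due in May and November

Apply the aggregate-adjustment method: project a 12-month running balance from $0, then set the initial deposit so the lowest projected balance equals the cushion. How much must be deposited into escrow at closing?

Cushion = 2 × $1,189.72 = $2,379.44
Trial balance (start $0, +$1,189.72 each month, − disbursements):
  Oct: +$1,189.72 → $1,189.72
  Nov: +$1,189.72 − $4,432.44 → -$2,053.00
  Dec: +$1,189.72 → -$863.28
  Jan: +$1,189.72 − $966.60 → -$640.16
  Feb: +$1,189.72 → $549.56
  Mar: +$1,189.72 − $2,222.58 → -$483.30
  Apr: +$1,189.72 → $706.42
  May: +$1,189.72 − $4,432.44 → -$2,536.30
  Jun: +$1,189.72 → -$1,346.58
  Jul: +$1,189.72 → -$156.86
  Aug: +$1,189.72 → $1,032.86
  Sep: +$1,189.72 − $2,222.58 → $0.00
Lowest trial balance = -$2,536.30 (May)
Initial deposit = cushion − low point = $2,379.44 − (-$2,536.30) = $4,915.74

$4,915.74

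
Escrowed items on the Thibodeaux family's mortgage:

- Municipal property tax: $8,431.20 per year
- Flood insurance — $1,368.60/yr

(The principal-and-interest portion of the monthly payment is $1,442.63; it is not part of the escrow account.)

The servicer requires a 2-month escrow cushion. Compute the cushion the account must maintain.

Municipal property tax: $8,431.20/yr
Flood insurance: $1,368.60/yr
Combined annual = $9,799.80
Per month = $9,799.80 / 12 = $816.65
Required cushion = 2 × $816.65 = $1,633.30

$1,633.30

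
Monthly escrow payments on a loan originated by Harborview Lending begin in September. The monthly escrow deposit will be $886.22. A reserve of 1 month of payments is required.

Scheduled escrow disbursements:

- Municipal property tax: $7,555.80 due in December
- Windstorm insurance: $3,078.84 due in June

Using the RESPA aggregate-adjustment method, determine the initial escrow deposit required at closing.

$4,897.14

Cushion = 1 × $886.22 = $886.22
Trial balance (start $0, +$886.22 each month, − disbursements):
  Sep: +$886.22 → $886.22
  Oct: +$886.22 → $1,772.44
  Nov: +$886.22 → $2,658.66
  Dec: +$886.22 − $7,555.80 → -$4,010.92
  Jan: +$886.22 → -$3,124.70
  Feb: +$886.22 → -$2,238.48
  Mar: +$886.22 → -$1,352.26
  Apr: +$886.22 → -$466.04
  May: +$886.22 → $420.18
  Jun: +$886.22 − $3,078.84 → -$1,772.44
  Jul: +$886.22 → -$886.22
  Aug: +$886.22 → $0.00
Lowest trial balance = -$4,010.92 (Dec)
Initial deposit = cushion − low point = $886.22 − (-$4,010.92) = $4,897.14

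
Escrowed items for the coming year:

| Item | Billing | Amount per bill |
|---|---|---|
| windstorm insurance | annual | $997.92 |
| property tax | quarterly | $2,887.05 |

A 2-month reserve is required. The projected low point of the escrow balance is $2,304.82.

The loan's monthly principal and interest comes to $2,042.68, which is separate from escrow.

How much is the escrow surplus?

$213.80

Windstorm insurance = $997.92/yr
Property tax = $2,887.05 × 4 = $11,548.20/yr
Total per year = $997.92 + $11,548.20 = $12,546.12
Monthly escrow = $12,546.12 / 12 = $1,045.51
Required cushion = 2 × $1,045.51 = $2,091.02
Surplus = $2,304.82 − $2,091.02 = $213.80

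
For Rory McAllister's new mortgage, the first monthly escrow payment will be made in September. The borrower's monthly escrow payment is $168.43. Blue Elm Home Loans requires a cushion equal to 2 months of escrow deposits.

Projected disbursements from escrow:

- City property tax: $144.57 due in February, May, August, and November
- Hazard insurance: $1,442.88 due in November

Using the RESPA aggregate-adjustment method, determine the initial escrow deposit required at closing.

Cushion = 2 × $168.43 = $336.86
Trial balance (start $0, +$168.43 each month, − disbursements):
  Sep: +$168.43 → $168.43
  Oct: +$168.43 → $336.86
  Nov: +$168.43 − $1,587.45 → -$1,082.16
  Dec: +$168.43 → -$913.73
  Jan: +$168.43 → -$745.30
  Feb: +$168.43 − $144.57 → -$721.44
  Mar: +$168.43 → -$553.01
  Apr: +$168.43 → -$384.58
  May: +$168.43 − $144.57 → -$360.72
  Jun: +$168.43 → -$192.29
  Jul: +$168.43 → -$23.86
  Aug: +$168.43 − $144.57 → $0.00
Lowest trial balance = -$1,082.16 (Nov)
Initial deposit = cushion − low point = $336.86 − (-$1,082.16) = $1,419.02

$1,419.02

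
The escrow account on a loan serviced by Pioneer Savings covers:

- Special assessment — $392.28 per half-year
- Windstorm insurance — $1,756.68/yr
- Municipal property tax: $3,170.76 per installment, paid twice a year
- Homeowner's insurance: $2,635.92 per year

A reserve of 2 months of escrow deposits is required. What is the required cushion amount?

Special assessment — $392.28 × 2 = $784.56/yr
Windstorm insurance — $1,756.68/yr
Municipal property tax — $3,170.76 × 2 = $6,341.52/yr
Homeowner's insurance — $2,635.92/yr
Total per year = $784.56 + $1,756.68 + $6,341.52 + $2,635.92 = $11,518.68
Base monthly escrow = $11,518.68 ÷ 12 = $959.89
Required cushion = 2 × $959.89 = $1,919.78

$1,919.78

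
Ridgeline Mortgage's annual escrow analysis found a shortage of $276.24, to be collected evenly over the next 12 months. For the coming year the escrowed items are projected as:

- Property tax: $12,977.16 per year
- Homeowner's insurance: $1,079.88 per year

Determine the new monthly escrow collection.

Property tax: $12,977.16 per year
Homeowner's insurance: $1,079.88 per year
Combined annual = $12,977.16 + $1,079.88 = $14,057.04
Monthly escrow = $14,057.04 ÷ 12 = $1,171.42
Shortage per month = $276.24 ÷ 12 = $23.02
New monthly escrow = $1,171.42 + $23.02 = $1,194.44

$1,194.44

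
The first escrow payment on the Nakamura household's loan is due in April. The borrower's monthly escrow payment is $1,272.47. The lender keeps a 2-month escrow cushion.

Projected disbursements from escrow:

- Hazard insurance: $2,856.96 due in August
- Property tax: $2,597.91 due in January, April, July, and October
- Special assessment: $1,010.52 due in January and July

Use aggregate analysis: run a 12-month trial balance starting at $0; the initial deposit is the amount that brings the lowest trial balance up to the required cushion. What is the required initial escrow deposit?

Cushion = 2 × $1,272.47 = $2,544.94
Trial balance (start $0, +$1,272.47 each month, − disbursements):
  Apr: +$1,272.47 − $2,597.91 → -$1,325.44
  May: +$1,272.47 → -$52.97
  Jun: +$1,272.47 → $1,219.50
  Jul: +$1,272.47 − $3,608.43 → -$1,116.46
  Aug: +$1,272.47 − $2,856.96 → -$2,700.95
  Sep: +$1,272.47 → -$1,428.48
  Oct: +$1,272.47 − $2,597.91 → -$2,753.92
  Nov: +$1,272.47 → -$1,481.45
  Dec: +$1,272.47 → -$208.98
  Jan: +$1,272.47 − $3,608.43 → -$2,544.94
  Feb: +$1,272.47 → -$1,272.47
  Mar: +$1,272.47 → $0.00
Lowest trial balance = -$2,753.92 (Oct)
Initial deposit = cushion − low point = $2,544.94 − (-$2,753.92) = $5,298.86

$5,298.86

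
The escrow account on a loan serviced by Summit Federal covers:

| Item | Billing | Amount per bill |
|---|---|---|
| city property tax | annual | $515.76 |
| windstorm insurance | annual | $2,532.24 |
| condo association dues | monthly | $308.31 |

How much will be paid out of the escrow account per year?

City property tax: $515.76 annually
Windstorm insurance: $2,532.24 annually
Condo association dues: $308.31 × 12 = $3,699.72 annually
Annual escrow total = $515.76 + $2,532.24 + $3,699.72 = $6,747.72

$6,747.72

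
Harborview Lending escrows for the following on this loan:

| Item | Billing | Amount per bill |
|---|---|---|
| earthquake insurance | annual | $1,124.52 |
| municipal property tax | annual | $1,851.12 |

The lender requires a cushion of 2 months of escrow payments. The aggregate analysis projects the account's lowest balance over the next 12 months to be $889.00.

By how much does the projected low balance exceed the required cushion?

$393.06

Earthquake insurance: $1,124.52 per year
Municipal property tax: $1,851.12 per year
Yearly total = $2,975.64
Monthly escrow = $2,975.64 / 12 = $247.97
Required cushion = 2 × $247.97 = $495.94
Excess over cushion: $889.00 − $495.94 = $393.06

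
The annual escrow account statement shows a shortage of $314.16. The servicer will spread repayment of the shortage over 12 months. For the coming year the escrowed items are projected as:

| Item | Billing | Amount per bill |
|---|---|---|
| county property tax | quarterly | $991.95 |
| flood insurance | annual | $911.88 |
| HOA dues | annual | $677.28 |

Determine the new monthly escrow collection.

County property tax — $991.95 × 4 = $3,967.80/yr
Flood insurance — $911.88/yr
HOA dues — $677.28/yr
Total annual escrow = $3,967.80 + $911.88 + $677.28 = $5,556.96
Base monthly escrow = $5,556.96 / 12 = $463.08
Shortage per month = $314.16 ÷ 12 = $26.18
Adjusted monthly = $463.08 + $26.18 = $489.26

$489.26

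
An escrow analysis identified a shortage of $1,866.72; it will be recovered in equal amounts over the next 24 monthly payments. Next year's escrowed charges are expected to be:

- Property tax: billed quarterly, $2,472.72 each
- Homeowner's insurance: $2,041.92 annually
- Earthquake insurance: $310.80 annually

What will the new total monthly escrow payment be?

$1,098.08

Property tax: $2,472.72 × 4 = $9,890.88/yr
Homeowner's insurance: $2,041.92/yr
Earthquake insurance: $310.80/yr
Annual escrow total = $12,243.60
Monthly escrow = $12,243.60 ÷ 12 = $1,020.30
Monthly shortage recovery: $1,866.72 ÷ 24 = $77.78
New monthly escrow = $1,020.30 + $77.78 = $1,098.08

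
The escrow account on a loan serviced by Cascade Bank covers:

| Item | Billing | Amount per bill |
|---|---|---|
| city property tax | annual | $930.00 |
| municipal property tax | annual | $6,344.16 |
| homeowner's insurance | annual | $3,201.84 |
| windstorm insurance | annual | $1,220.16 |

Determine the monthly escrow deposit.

$974.68

City property tax = $930.00 annually
Municipal property tax = $6,344.16 annually
Homeowner's insurance = $3,201.84 annually
Windstorm insurance = $1,220.16 annually
Total per year = $11,696.16
Per month = $11,696.16 / 12 = $974.68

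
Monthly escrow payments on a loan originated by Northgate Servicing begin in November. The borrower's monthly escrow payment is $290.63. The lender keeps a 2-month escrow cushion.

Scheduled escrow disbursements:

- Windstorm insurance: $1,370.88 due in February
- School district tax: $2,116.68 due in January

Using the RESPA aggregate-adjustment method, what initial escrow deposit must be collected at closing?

$2,906.30

Cushion = 2 × $290.63 = $581.26
Trial balance (start $0, +$290.63 each month, − disbursements):
  Nov: +$290.63 → $290.63
  Dec: +$290.63 → $581.26
  Jan: +$290.63 − $2,116.68 → -$1,244.79
  Feb: +$290.63 − $1,370.88 → -$2,325.04
  Mar: +$290.63 → -$2,034.41
  Apr: +$290.63 → -$1,743.78
  May: +$290.63 → -$1,453.15
  Jun: +$290.63 → -$1,162.52
  Jul: +$290.63 → -$871.89
  Aug: +$290.63 → -$581.26
  Sep: +$290.63 → -$290.63
  Oct: +$290.63 → $0.00
Lowest trial balance = -$2,325.04 (Feb)
Initial deposit = cushion − low point = $581.26 − (-$2,325.04) = $2,906.30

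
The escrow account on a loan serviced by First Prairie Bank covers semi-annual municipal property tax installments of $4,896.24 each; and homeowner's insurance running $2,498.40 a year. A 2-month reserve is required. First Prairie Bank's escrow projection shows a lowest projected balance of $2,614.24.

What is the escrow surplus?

$565.76

Municipal property tax: $4,896.24 × 2 = $9,792.48 per year
Homeowner's insurance: $2,498.40 per year
Total annual escrow = $9,792.48 + $2,498.40 = $12,290.88
Monthly = $12,290.88 / 12 = $1,024.24
Required cushion = 2 × $1,024.24 = $2,048.48
Surplus = $2,614.24 − $2,048.48 = $565.76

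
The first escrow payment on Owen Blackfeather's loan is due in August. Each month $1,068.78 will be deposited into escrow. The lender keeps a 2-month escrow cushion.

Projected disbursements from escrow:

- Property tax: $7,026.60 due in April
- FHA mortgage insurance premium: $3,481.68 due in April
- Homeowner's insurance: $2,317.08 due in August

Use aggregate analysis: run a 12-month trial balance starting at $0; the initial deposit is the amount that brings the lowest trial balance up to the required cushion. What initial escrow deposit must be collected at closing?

$5,343.90

Cushion = 2 × $1,068.78 = $2,137.56
Trial balance (start $0, +$1,068.78 each month, − disbursements):
  Aug: +$1,068.78 − $2,317.08 → -$1,248.30
  Sep: +$1,068.78 → -$179.52
  Oct: +$1,068.78 → $889.26
  Nov: +$1,068.78 → $1,958.04
  Dec: +$1,068.78 → $3,026.82
  Jan: +$1,068.78 → $4,095.60
  Feb: +$1,068.78 → $5,164.38
  Mar: +$1,068.78 → $6,233.16
  Apr: +$1,068.78 − $10,508.28 → -$3,206.34
  May: +$1,068.78 → -$2,137.56
  Jun: +$1,068.78 → -$1,068.78
  Jul: +$1,068.78 → $0.00
Lowest trial balance = -$3,206.34 (Apr)
Initial deposit = cushion − low point = $2,137.56 − (-$3,206.34) = $5,343.90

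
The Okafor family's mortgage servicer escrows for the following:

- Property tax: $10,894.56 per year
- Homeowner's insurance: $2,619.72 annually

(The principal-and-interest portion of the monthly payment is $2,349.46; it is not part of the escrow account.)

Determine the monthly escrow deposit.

Property tax — $10,894.56
Homeowner's insurance — $2,619.72
Combined annual = $10,894.56 + $2,619.72 = $13,514.28
Monthly escrow = $13,514.28 / 12 = $1,126.19

$1,126.19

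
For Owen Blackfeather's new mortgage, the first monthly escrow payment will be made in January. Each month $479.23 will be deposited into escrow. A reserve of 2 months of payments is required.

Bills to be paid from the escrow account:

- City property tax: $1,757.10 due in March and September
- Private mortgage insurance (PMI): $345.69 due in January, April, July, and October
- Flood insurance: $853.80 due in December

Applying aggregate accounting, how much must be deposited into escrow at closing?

Cushion = 2 × $479.23 = $958.46
Trial balance (start $0, +$479.23 each month, − disbursements):
  Jan: +$479.23 − $345.69 → $133.54
  Feb: +$479.23 → $612.77
  Mar: +$479.23 − $1,757.10 → -$665.10
  Apr: +$479.23 − $345.69 → -$531.56
  May: +$479.23 → -$52.33
  Jun: +$479.23 → $426.90
  Jul: +$479.23 − $345.69 → $560.44
  Aug: +$479.23 → $1,039.67
  Sep: +$479.23 − $1,757.10 → -$238.20
  Oct: +$479.23 − $345.69 → -$104.66
  Nov: +$479.23 → $374.57
  Dec: +$479.23 − $853.80 → $0.00
Lowest trial balance = -$665.10 (Mar)
Initial deposit = cushion − low point = $958.46 − (-$665.10) = $1,623.56

$1,623.56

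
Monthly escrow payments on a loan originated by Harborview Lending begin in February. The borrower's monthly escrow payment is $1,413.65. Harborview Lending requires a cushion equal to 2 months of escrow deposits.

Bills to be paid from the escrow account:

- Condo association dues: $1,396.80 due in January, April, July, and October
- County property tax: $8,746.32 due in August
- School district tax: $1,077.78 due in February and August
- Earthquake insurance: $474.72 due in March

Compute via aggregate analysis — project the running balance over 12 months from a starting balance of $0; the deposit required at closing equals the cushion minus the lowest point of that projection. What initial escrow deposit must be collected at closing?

$7,101.95

Cushion = 2 × $1,413.65 = $2,827.30
Trial balance (start $0, +$1,413.65 each month, − disbursements):
  Feb: +$1,413.65 − $1,077.78 → $335.87
  Mar: +$1,413.65 − $474.72 → $1,274.80
  Apr: +$1,413.65 − $1,396.80 → $1,291.65
  May: +$1,413.65 → $2,705.30
  Jun: +$1,413.65 → $4,118.95
  Jul: +$1,413.65 − $1,396.80 → $4,135.80
  Aug: +$1,413.65 − $9,824.10 → -$4,274.65
  Sep: +$1,413.65 → -$2,861.00
  Oct: +$1,413.65 − $1,396.80 → -$2,844.15
  Nov: +$1,413.65 → -$1,430.50
  Dec: +$1,413.65 → -$16.85
  Jan: +$1,413.65 − $1,396.80 → $0.00
Lowest trial balance = -$4,274.65 (Aug)
Initial deposit = cushion − low point = $2,827.30 − (-$4,274.65) = $7,101.95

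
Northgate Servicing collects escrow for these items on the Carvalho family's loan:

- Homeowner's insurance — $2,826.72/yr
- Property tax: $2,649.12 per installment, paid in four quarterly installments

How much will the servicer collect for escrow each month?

Homeowner's insurance — $2,826.72 annually
Property tax — $2,649.12 × 4 = $10,596.48 annually
Annual escrow total = $13,423.20
Monthly = $13,423.20 ÷ 12 = $1,118.60

$1,118.60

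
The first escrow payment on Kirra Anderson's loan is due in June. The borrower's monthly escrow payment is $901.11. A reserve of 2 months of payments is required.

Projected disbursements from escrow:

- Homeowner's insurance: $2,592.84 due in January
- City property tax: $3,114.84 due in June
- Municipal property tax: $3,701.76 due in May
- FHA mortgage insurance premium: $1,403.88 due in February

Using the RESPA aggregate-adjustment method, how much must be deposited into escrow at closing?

Cushion = 2 × $901.11 = $1,802.22
Trial balance (start $0, +$901.11 each month, − disbursements):
  Jun: +$901.11 − $3,114.84 → -$2,213.73
  Jul: +$901.11 → -$1,312.62
  Aug: +$901.11 → -$411.51
  Sep: +$901.11 → $489.60
  Oct: +$901.11 → $1,390.71
  Nov: +$901.11 → $2,291.82
  Dec: +$901.11 → $3,192.93
  Jan: +$901.11 − $2,592.84 → $1,501.20
  Feb: +$901.11 − $1,403.88 → $998.43
  Mar: +$901.11 → $1,899.54
  Apr: +$901.11 → $2,800.65
  May: +$901.11 − $3,701.76 → $0.00
Lowest trial balance = -$2,213.73 (Jun)
Initial deposit = cushion − low point = $1,802.22 − (-$2,213.73) = $4,015.95

$4,015.95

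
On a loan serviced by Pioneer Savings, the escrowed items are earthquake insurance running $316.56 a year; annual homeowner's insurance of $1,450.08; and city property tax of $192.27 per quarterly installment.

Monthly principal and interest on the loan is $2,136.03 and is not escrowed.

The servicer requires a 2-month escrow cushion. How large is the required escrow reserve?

Earthquake insurance = $316.56 annually
Homeowner's insurance = $1,450.08 annually
City property tax = $192.27 × 4 = $769.08 annually
Annual escrow total = $316.56 + $1,450.08 + $769.08 = $2,535.72
Monthly escrow = $2,535.72 / 12 = $211.31
Required cushion = 2 × $211.31 = $422.62

$422.62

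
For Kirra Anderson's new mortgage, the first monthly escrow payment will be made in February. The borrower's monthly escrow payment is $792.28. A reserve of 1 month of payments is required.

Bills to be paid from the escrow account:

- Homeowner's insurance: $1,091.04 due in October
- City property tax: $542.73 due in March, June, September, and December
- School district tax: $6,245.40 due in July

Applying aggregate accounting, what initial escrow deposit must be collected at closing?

$3,369.46

Cushion = 1 × $792.28 = $792.28
Trial balance (start $0, +$792.28 each month, − disbursements):
  Feb: +$792.28 → $792.28
  Mar: +$792.28 − $542.73 → $1,041.83
  Apr: +$792.28 → $1,834.11
  May: +$792.28 → $2,626.39
  Jun: +$792.28 − $542.73 → $2,875.94
  Jul: +$792.28 − $6,245.40 → -$2,577.18
  Aug: +$792.28 → -$1,784.90
  Sep: +$792.28 − $542.73 → -$1,535.35
  Oct: +$792.28 − $1,091.04 → -$1,834.11
  Nov: +$792.28 → -$1,041.83
  Dec: +$792.28 − $542.73 → -$792.28
  Jan: +$792.28 → $0.00
Lowest trial balance = -$2,577.18 (Jul)
Initial deposit = cushion − low point = $792.28 − (-$2,577.18) = $3,369.46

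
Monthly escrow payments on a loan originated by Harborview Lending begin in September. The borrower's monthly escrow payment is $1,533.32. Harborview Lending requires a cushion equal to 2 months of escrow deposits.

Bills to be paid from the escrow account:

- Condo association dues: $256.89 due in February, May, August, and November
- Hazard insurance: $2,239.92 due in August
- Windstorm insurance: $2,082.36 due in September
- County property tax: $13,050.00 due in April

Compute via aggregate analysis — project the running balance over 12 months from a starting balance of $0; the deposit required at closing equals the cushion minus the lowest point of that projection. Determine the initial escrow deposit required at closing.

$6,446.22

Cushion = 2 × $1,533.32 = $3,066.64
Trial balance (start $0, +$1,533.32 each month, − disbursements):
  Sep: +$1,533.32 − $2,082.36 → -$549.04
  Oct: +$1,533.32 → $984.28
  Nov: +$1,533.32 − $256.89 → $2,260.71
  Dec: +$1,533.32 → $3,794.03
  Jan: +$1,533.32 → $5,327.35
  Feb: +$1,533.32 − $256.89 → $6,603.78
  Mar: +$1,533.32 → $8,137.10
  Apr: +$1,533.32 − $13,050.00 → -$3,379.58
  May: +$1,533.32 − $256.89 → -$2,103.15
  Jun: +$1,533.32 → -$569.83
  Jul: +$1,533.32 → $963.49
  Aug: +$1,533.32 − $2,496.81 → $0.00
Lowest trial balance = -$3,379.58 (Apr)
Initial deposit = cushion − low point = $3,066.64 − (-$3,379.58) = $6,446.22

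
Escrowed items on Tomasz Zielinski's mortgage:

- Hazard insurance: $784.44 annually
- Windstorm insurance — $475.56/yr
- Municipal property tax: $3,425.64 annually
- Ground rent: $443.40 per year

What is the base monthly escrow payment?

Hazard insurance: $784.44 annually
Windstorm insurance: $475.56 annually
Municipal property tax: $3,425.64 annually
Ground rent: $443.40 annually
Annual escrow total = $5,129.04
Monthly escrow = $5,129.04 / 12 = $427.42

$427.42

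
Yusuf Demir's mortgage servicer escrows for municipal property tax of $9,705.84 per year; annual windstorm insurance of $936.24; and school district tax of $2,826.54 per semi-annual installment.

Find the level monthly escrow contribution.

$1,357.93

Municipal property tax: $9,705.84 annually
Windstorm insurance: $936.24 annually
School district tax: $2,826.54 × 2 = $5,653.08 annually
Annual escrow total = $9,705.84 + $936.24 + $5,653.08 = $16,295.16
Base monthly escrow = $16,295.16 / 12 = $1,357.93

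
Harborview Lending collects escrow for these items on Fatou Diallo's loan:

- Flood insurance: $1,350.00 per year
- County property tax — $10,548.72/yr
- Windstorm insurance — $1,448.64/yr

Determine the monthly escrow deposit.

Flood insurance = $1,350.00 annually
County property tax = $10,548.72 annually
Windstorm insurance = $1,448.64 annually
Total annual escrow = $1,350.00 + $10,548.72 + $1,448.64 = $13,347.36
Per month = $13,347.36 ÷ 12 = $1,112.28

$1,112.28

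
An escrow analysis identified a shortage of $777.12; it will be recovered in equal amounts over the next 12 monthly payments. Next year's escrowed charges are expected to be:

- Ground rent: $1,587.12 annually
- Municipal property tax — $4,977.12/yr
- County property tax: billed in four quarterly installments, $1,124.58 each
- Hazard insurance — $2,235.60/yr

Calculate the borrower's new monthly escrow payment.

Ground rent — $1,587.12 per year
Municipal property tax — $4,977.12 per year
County property tax — $1,124.58 × 4 = $4,498.32 per year
Hazard insurance — $2,235.60 per year
Annual escrow total = $13,298.16
Monthly escrow = $13,298.16 / 12 = $1,108.18
Shortage spread = $777.12 / 12 = $64.76/mo
New monthly escrow = $1,108.18 + $64.76 = $1,172.94

$1,172.94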